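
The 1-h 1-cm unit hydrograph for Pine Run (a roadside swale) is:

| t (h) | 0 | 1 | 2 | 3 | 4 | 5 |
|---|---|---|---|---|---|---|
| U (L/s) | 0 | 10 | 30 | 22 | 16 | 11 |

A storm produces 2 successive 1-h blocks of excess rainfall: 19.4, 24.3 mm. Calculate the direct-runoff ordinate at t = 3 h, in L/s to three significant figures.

By discrete convolution, Q_j = Σ (P_i / 10 mm) · U_{j−i}.
At t = 3 h (j=3): Q = (19.4/10)·22 + (24.3/10)·30 = 116 L/s.

Q ≈ 116 L/s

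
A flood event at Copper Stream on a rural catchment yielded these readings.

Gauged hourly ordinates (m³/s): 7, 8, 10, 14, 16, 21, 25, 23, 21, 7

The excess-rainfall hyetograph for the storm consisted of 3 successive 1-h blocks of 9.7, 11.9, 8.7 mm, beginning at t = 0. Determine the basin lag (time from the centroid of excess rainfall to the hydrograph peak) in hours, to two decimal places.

t_L ≈ 4.53 h

Centroid of excess rainfall: t_c = Σ P_i·t̄_i / ΣP_i = 1.4670 h (block centres at 0.5, 1.5, 2.5 h).
Hydrograph peak occurs at t = 6 h, so basin lag t_L = 6 − 1.4670 = 4.53 h.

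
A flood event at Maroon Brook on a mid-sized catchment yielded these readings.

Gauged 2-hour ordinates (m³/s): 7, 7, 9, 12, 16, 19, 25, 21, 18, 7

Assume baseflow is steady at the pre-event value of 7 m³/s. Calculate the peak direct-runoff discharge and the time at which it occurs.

Subtracting baseflow gives direct-runoff ordinates: 0.0, 0.0, 2.0, 5.0, 9.0, 12.0, 18.0, 14.0, 11.0, 0.0 m³/s.
The maximum is 18.0 m³/s, occurring at the reading for t = 12 h.

Q_p = 18.0 m³/s at t = 12 h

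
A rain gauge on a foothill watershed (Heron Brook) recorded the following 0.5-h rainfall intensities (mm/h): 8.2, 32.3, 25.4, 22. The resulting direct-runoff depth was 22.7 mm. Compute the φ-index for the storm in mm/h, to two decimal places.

φ ≈ 11.43 mm/h

Only the 3 blocks with intensity above φ contribute runoff: 32.3, 25.4, 22 mm/h.
Σ(I−φ)·Δt = d  ⇒  (32.3+25.4+22 − 3φ)·0.5 = 22.7
φ = (79.70 − 22.7/0.5) / 3 = 11.43 mm/h.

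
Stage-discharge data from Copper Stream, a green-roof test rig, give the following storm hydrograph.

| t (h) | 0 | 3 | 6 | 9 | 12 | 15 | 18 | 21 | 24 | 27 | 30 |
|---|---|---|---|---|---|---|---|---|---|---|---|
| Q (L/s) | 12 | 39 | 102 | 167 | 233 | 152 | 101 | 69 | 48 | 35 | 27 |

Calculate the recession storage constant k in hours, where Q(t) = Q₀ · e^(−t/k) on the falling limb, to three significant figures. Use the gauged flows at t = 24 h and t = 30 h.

On the falling limb, Q drops from 48 to 27 L/s between t = 24 h and t = 30 h (Δt = 6 h).
k = −Δt / ln(Q₂/Q₁) = −6 / ln(27/48) = 10.4 h.

k ≈ 10.4 h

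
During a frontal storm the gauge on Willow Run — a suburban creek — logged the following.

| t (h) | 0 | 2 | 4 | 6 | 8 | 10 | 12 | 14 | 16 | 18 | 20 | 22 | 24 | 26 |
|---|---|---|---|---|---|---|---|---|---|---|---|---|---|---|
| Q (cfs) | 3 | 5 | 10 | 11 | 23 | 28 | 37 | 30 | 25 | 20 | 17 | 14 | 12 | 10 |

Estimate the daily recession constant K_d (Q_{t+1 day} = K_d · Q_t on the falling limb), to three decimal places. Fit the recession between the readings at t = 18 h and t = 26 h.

K_d ≈ 0.125

Between t = 18 h and t = 26 h the flow falls from 20 to 10 cfs over 4×2 h = 8 h.
Per-interval ratio K = (10/20)^(1/4) = 0.8409; K_d = K^(24/2) = 0.125.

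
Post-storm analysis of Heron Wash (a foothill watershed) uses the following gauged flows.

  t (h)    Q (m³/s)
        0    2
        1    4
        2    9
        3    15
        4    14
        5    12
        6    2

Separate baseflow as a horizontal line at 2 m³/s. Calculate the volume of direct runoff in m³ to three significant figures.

Direct-runoff ordinates (Q − Q_b): 0.0, 2.0, 7.0, 13.0, 12.0, 10.0, 0.0 m³/s.
ΣQ_DR = 44.00 m³/s.
With Δt = 1 h = 3600 s, V = ΣQ_DR · Δt = 44.00 × 3600 = 1.58 × 10^5 m³.

V ≈ 1.58 × 10^5 m³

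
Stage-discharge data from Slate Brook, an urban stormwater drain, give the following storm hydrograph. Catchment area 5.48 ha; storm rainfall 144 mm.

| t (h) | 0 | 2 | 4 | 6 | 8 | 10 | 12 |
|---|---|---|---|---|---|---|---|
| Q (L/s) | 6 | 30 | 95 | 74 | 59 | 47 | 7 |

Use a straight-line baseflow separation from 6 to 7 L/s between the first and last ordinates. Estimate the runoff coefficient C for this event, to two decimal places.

C ≈ 0.25

ΣQ_DR = 272.5 L/s; V = ΣQ_DR·Δt = 1.962 × 10^6 L.
Runoff depth d = V / A = 35.80 mm.
C = d / P = 35.80 / 144 = 0.25.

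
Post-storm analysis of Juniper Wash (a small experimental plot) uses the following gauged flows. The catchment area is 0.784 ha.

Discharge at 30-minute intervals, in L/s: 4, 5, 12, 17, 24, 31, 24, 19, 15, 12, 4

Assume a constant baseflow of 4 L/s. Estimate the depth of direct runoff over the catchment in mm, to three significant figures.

d ≈ 28.2 mm

Direct runoff: 0.0, 1.0, 8.0, 13.0, 20.0, 27.0, 20.0, 15.0, 11.0, 8.0, 0.0 L/s; ΣQ_DR = 123.0 L/s.
V = ΣQ_DR · Δt = 123.0 × 1800 s = 2.214 × 10^5 L.
Over A = 0.784 ha, depth = V / A = 28.2 mm.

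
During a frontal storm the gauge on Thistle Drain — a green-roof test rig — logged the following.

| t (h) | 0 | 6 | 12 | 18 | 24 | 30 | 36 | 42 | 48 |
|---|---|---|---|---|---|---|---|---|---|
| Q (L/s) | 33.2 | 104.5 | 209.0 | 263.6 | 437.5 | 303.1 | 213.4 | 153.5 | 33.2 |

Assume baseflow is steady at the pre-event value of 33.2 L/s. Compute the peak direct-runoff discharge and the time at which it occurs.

Subtracting baseflow gives direct-runoff ordinates: 0.0, 71.3, 175.8, 230.4, 404.3, 269.9, 180.2, 120.3, 0.0 L/s.
The maximum is 404.3 L/s, occurring at the reading for t = 24 h.

Q_p = 404.3 L/s at t = 24 h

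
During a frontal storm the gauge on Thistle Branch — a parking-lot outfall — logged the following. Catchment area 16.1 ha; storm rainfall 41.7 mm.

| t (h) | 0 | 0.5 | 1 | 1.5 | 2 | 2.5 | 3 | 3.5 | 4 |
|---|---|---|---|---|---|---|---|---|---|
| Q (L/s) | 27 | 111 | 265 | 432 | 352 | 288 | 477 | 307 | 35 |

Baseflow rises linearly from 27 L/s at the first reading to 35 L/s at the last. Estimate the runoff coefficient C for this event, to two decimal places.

ΣQ_DR = 2015 L/s; V = ΣQ_DR·Δt = 3.627 × 10^6 L.
Runoff depth d = V / A = 22.53 mm.
C = d / P = 22.53 / 41.7 = 0.54.

C ≈ 0.54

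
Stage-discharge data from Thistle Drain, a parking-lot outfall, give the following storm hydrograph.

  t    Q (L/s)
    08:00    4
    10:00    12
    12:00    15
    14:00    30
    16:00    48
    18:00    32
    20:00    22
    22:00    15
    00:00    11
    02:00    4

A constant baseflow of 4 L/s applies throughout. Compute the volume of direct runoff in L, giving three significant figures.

Direct-runoff ordinates (Q − Q_b): 0.0, 8.0, 11.0, 26.0, 44.0, 28.0, 18.0, 11.0, 7.0, 0.0 L/s.
ΣQ_DR = 153.0 L/s.
With Δt = 2 h = 7200 s, V = ΣQ_DR · Δt = 153.0 × 7200 = 1.10 × 10^6 L.

V ≈ 1.10 × 10^6 L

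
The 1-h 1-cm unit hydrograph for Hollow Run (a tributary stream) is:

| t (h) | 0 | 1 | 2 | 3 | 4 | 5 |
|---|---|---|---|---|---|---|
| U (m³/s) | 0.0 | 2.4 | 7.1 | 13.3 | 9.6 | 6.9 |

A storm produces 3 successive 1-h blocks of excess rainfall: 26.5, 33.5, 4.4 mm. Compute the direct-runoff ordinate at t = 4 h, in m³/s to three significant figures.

Q ≈ 73.1 m³/s

By discrete convolution, Q_j = Σ (P_i / 10 mm) · U_{j−i}.
At t = 4 h (j=4): Q = (26.5/10)·9.6 + (33.5/10)·13.3 + (4.4/10)·7.1 = 73.1 m³/s.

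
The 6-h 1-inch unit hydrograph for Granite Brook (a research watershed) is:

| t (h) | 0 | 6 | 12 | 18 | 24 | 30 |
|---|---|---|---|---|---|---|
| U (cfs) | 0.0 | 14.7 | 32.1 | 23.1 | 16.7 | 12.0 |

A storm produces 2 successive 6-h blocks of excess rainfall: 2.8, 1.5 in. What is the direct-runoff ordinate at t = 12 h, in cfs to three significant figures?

By discrete convolution, Q_j = Σ (P_i / 1 in) · U_{j−i}.
At t = 12 h (j=2): Q = (2.8/1)·32.1 + (1.5/1)·14.7 = 112 cfs.

Q ≈ 112 cfs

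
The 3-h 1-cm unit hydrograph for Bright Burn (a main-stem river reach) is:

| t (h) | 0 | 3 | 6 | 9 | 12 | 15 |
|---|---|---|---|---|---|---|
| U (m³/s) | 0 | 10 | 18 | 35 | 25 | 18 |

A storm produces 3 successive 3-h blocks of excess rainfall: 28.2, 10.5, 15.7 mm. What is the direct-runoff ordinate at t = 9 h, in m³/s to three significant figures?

By discrete convolution, Q_j = Σ (P_i / 10 mm) · U_{j−i}.
At t = 9 h (j=3): Q = (28.2/10)·35 + (10.5/10)·18 + (15.7/10)·10 = 133 m³/s.

Q ≈ 133 m³/s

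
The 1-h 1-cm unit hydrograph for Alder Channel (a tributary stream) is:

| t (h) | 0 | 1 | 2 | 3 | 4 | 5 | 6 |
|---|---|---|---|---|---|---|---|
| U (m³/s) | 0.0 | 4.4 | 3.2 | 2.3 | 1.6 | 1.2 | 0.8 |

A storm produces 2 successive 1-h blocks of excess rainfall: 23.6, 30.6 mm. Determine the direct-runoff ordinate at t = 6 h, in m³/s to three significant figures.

Q ≈ 5.56 m³/s

By discrete convolution, Q_j = Σ (P_i / 10 mm) · U_{j−i}.
At t = 6 h (j=6): Q = (23.6/10)·0.8 + (30.6/10)·1.2 = 5.56 m³/s.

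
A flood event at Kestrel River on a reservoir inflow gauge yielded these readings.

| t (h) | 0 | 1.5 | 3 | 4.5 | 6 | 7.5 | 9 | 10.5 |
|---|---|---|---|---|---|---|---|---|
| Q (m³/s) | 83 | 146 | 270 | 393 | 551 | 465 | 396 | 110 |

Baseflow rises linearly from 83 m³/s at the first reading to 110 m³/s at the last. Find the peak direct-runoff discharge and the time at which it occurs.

Q_p = 452.57 m³/s at t = 6 h

Subtracting baseflow gives direct-runoff ordinates: 0.00, 59.14, 179.29, 298.43, 452.57, 362.71, 289.86, 0.00 m³/s.
The maximum is 452.57 m³/s, occurring at the reading for t = 6 h.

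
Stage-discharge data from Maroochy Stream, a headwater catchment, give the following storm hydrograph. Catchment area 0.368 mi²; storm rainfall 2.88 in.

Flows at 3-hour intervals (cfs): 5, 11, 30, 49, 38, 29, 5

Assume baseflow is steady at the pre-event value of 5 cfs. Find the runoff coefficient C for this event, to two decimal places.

C ≈ 0.58

ΣQ_DR = 132.0 cfs; V = ΣQ_DR·Δt = 1.426 × 10^6 ft³.
Runoff depth d = V / A = 1.667 in.
C = d / P = 1.667 / 2.88 = 0.58.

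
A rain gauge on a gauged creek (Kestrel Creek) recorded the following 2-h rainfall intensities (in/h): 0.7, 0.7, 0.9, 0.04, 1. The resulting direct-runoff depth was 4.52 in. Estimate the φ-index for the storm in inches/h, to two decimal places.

φ ≈ 0.26 in/h

Only the 4 blocks with intensity above φ contribute runoff: 0.7, 0.7, 0.9, 1 in/h.
Σ(I−φ)·Δt = d  ⇒  (0.7+0.7+0.9+1 − 4φ)·2 = 4.52
φ = (3.300 − 4.52/2) / 4 = 0.26 in/h.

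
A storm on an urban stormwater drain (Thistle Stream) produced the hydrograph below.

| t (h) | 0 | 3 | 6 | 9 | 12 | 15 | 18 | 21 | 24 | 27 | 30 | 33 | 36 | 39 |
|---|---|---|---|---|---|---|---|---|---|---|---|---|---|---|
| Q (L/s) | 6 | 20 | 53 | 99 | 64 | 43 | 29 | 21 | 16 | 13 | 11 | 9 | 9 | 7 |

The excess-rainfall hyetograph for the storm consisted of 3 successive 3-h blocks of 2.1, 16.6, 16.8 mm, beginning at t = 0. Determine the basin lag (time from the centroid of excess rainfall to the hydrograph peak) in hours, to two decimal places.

t_L ≈ 3.26 h

Centroid of excess rainfall: t_c = Σ P_i·t̄_i / ΣP_i = 5.7423 h (block centres at 1.5, 4.5, 7.5 h).
Hydrograph peak occurs at t = 9 h, so basin lag t_L = 9 − 5.7423 = 3.26 h.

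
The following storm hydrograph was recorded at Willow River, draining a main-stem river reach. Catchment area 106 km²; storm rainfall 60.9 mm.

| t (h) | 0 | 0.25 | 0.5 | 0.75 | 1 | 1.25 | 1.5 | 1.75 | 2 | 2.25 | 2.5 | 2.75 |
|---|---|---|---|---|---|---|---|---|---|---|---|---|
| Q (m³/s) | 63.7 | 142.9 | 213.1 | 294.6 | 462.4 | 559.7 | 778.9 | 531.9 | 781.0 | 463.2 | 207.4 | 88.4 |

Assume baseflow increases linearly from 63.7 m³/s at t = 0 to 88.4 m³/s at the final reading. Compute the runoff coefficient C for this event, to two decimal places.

ΣQ_DR = 3675 m³/s; V = ΣQ_DR·Δt = 3.307 × 10^6 m³.
Runoff depth d = V / A = 31.20 mm.
C = d / P = 31.20 / 60.9 = 0.51.

C ≈ 0.51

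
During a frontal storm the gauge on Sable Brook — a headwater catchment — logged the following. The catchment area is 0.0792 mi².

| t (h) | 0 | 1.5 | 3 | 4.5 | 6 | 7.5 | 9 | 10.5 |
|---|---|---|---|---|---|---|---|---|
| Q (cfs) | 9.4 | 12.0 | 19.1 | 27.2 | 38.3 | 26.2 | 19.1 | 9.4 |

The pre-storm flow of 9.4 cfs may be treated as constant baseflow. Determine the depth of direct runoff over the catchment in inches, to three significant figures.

Direct runoff: 0.0, 2.6, 9.7, 17.8, 28.9, 16.8, 9.7, 0.0 cfs; ΣQ_DR = 85.50 cfs.
V = ΣQ_DR · Δt = 85.50 × 5400 s = 4.617 × 10^5 ft³.
Over A = 0.0792 mi², depth = V / A = 2.51 in.

d ≈ 2.51 in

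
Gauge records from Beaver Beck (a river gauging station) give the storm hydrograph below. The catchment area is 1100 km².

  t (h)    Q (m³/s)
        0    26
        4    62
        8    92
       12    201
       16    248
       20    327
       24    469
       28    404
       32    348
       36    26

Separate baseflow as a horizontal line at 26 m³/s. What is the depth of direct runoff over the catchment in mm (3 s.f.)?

Direct runoff: 0.0, 36.0, 66.0, 175.0, 222.0, 301.0, 443.0, 378.0, 322.0, 0.0 m³/s; ΣQ_DR = 1943 m³/s.
V = ΣQ_DR · Δt = 1943 × 14400 s = 2.798 × 10^7 m³.
Over A = 1100 km², depth = V / A = 25.4 mm.

d ≈ 25.4 mm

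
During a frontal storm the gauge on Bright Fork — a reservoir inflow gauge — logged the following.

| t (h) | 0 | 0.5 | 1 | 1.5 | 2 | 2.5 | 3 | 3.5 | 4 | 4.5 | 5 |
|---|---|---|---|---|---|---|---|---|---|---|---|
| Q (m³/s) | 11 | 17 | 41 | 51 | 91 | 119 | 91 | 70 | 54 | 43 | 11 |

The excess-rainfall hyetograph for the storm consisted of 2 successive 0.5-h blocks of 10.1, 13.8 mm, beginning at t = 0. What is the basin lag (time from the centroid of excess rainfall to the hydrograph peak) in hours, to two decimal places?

t_L ≈ 1.96 h

Centroid of excess rainfall: t_c = Σ P_i·t̄_i / ΣP_i = 0.5387 h (block centres at 0.25, 0.75 h).
Hydrograph peak occurs at t = 2.5 h, so basin lag t_L = 2.5 − 0.5387 = 1.96 h.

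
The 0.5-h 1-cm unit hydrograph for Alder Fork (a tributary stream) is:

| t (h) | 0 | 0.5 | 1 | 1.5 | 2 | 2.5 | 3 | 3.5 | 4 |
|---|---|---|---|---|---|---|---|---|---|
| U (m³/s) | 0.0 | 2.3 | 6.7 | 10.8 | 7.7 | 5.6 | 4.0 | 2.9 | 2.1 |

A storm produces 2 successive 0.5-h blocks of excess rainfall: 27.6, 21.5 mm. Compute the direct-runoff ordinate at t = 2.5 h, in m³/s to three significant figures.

Q ≈ 32.0 m³/s

By discrete convolution, Q_j = Σ (P_i / 10 mm) · U_{j−i}.
At t = 2.5 h (j=5): Q = (27.6/10)·5.6 + (21.5/10)·7.7 = 32.0 m³/s.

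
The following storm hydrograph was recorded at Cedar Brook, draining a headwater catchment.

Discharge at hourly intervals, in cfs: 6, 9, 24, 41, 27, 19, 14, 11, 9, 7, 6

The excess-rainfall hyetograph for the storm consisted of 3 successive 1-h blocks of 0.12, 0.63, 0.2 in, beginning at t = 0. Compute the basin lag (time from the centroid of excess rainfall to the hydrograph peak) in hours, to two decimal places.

Centroid of excess rainfall: t_c = Σ P_i·t̄_i / ΣP_i = 1.5842 h (block centres at 0.5, 1.5, 2.5 h).
Hydrograph peak occurs at t = 3 h, so basin lag t_L = 3 − 1.5842 = 1.42 h.

t_L ≈ 1.42 h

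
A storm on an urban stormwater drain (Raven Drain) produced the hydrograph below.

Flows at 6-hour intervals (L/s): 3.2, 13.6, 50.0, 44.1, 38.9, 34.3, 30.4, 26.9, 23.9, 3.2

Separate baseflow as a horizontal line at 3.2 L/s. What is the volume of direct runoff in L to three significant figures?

V ≈ 5.11 × 10^6 L

Direct-runoff ordinates (Q − Q_b): 0.0, 10.4, 46.8, 40.9, 35.7, 31.1, 27.2, 23.7, 20.7, 0.0 L/s.
ΣQ_DR = 236.5 L/s.
With Δt = 6 h = 21600 s, V = ΣQ_DR · Δt = 236.5 × 21600 = 5.11 × 10^6 L.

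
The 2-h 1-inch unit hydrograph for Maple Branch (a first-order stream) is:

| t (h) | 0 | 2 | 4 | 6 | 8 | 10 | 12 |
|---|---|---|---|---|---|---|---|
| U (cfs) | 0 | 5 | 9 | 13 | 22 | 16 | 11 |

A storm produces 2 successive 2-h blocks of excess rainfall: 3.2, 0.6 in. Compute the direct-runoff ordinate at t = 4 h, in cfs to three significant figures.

Q ≈ 31.8 cfs

By discrete convolution, Q_j = Σ (P_i / 1 in) · U_{j−i}.
At t = 4 h (j=2): Q = (3.2/1)·9 + (0.6/1)·5 = 31.8 cfs.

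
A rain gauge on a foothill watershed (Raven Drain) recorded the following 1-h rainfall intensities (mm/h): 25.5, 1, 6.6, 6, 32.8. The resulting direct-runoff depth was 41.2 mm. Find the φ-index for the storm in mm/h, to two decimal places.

Only the 2 blocks with intensity above φ contribute runoff: 25.5, 32.8 mm/h.
Σ(I−φ)·Δt = d  ⇒  (25.5+32.8 − 2φ)·1 = 41.2
φ = (58.30 − 41.2/1) / 2 = 8.55 mm/h.

φ ≈ 8.55 mm/h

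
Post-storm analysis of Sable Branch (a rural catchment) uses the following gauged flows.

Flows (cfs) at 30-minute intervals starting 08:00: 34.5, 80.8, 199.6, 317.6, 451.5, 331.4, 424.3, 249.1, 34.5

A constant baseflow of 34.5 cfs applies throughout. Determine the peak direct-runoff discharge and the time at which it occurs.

Subtracting baseflow gives direct-runoff ordinates: 0.0, 46.3, 165.1, 283.1, 417.0, 296.9, 389.8, 214.6, 0.0 cfs.
The maximum is 417.0 cfs, occurring at the reading for t = 10:00.

Q_p = 417.0 cfs at t = 10:00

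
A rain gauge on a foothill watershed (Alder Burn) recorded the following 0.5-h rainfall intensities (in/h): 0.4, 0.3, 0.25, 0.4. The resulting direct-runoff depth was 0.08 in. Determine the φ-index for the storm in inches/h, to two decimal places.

φ ≈ 0.32 in/h

Only the 2 blocks with intensity above φ contribute runoff: 0.4, 0.4 in/h.
Σ(I−φ)·Δt = d  ⇒  (0.4+0.4 − 2φ)·0.5 = 0.08
φ = (0.8000 − 0.08/0.5) / 2 = 0.32 in/h.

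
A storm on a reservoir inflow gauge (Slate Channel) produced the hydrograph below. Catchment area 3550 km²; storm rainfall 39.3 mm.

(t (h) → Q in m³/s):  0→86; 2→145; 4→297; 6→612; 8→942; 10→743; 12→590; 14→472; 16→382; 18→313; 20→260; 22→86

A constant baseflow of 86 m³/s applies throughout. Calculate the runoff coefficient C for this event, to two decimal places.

C ≈ 0.20

ΣQ_DR = 3896 m³/s; V = ΣQ_DR·Δt = 2.805 × 10^7 m³.
Runoff depth d = V / A = 7.902 mm.
C = d / P = 7.902 / 39.3 = 0.20.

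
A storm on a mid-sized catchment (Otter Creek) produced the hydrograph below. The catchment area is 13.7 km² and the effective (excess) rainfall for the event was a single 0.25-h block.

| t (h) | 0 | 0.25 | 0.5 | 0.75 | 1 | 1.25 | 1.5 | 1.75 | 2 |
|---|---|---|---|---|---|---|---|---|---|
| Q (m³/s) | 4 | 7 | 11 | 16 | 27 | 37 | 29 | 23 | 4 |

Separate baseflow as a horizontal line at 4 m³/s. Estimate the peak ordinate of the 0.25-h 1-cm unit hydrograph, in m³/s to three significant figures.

U_p ≈ 41.2 m³/s

Direct runoff: 0.0, 3.0, 7.0, 12.0, 23.0, 33.0, 25.0, 19.0, 0.0 m³/s; ΣQ_DR = 122.0 m³/s, peak = 33.0 m³/s.
Runoff depth d = ΣQ_DR·Δt / A = 122.0 × 900 / (13.7 km²) = 8.015 mm.
The 1-cm UH is the DRH scaled by (10 mm)/d, so U_p = 33.0 × 10/8.015 = 41.2 m³/s.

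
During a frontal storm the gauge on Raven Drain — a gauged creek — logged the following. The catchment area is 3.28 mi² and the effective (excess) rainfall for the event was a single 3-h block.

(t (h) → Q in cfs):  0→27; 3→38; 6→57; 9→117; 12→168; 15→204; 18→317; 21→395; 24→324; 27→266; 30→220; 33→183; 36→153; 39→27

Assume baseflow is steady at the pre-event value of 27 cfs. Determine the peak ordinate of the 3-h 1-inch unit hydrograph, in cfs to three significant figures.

U_p ≈ 123 cfs

Direct runoff: 0.0, 11.0, 30.0, 90.0, 141.0, 177.0, 290.0, 368.0, 297.0, 239.0, 193.0, 156.0, 126.0, 0.0 cfs; ΣQ_DR = 2118 cfs, peak = 368.0 cfs.
Runoff depth d = ΣQ_DR·Δt / A = 2118 × 10800 / (3.28 mi²) = 3.002 in.
The 1-inch UH is the DRH scaled by (1 in)/d, so U_p = 368.0 × 1/3.002 = 123 cfs.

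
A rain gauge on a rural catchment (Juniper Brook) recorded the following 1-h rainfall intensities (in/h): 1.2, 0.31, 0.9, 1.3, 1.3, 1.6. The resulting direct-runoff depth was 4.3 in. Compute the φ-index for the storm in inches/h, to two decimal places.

φ ≈ 0.40 in/h

Only the 5 blocks with intensity above φ contribute runoff: 1.2, 0.9, 1.3, 1.3, 1.6 in/h.
Σ(I−φ)·Δt = d  ⇒  (1.2+0.9+1.3+1.3+1.6 − 5φ)·1 = 4.3
φ = (6.300 − 4.3/1) / 5 = 0.40 in/h.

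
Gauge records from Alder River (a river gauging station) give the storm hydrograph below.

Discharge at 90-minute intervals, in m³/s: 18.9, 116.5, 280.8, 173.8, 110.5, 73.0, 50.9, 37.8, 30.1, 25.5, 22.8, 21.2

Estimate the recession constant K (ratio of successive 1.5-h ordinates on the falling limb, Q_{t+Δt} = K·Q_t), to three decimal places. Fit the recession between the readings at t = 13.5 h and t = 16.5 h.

K ≈ 0.912

Using the recession-limb readings at t = 13.5 h and t = 16.5 h: Q falls from 25.5 to 21.2 m³/s over 2 intervals.
K = (Q₂/Q₁)^(1/2) = (21.2/25.5)^(1/2) = 0.912.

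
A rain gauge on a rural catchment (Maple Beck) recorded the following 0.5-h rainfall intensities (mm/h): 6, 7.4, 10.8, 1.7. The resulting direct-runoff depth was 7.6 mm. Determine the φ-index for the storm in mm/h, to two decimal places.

φ ≈ 3.00 mm/h

Only the 3 blocks with intensity above φ contribute runoff: 6, 7.4, 10.8 mm/h.
Σ(I−φ)·Δt = d  ⇒  (6+7.4+10.8 − 3φ)·0.5 = 7.6
φ = (24.20 − 7.6/0.5) / 3 = 3.00 mm/h.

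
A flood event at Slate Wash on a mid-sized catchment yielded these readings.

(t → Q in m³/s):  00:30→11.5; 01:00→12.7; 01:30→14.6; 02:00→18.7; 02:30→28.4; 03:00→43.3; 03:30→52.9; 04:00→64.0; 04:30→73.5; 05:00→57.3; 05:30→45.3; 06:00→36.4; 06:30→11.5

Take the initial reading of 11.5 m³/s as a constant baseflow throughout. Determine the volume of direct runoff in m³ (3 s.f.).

V ≈ 5.77 × 10^5 m³

Direct-runoff ordinates (Q − Q_b): 0.0, 1.2, 3.1, 7.2, 16.9, 31.8, 41.4, 52.5, 62.0, 45.8, 33.8, 24.9, 0.0 m³/s.
ΣQ_DR = 320.6 m³/s.
With Δt = 0.5 h = 1800 s, V = ΣQ_DR · Δt = 320.6 × 1800 = 5.77 × 10^5 m³.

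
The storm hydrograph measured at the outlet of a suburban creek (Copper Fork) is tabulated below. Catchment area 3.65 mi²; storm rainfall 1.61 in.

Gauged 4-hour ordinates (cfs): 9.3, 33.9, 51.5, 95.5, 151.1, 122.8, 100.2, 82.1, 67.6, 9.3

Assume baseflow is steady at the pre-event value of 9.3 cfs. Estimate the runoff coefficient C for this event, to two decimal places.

ΣQ_DR = 630.3 cfs; V = ΣQ_DR·Δt = 9.076 × 10^6 ft³.
Runoff depth d = V / A = 1.070 in.
C = d / P = 1.070 / 1.61 = 0.66.

C ≈ 0.66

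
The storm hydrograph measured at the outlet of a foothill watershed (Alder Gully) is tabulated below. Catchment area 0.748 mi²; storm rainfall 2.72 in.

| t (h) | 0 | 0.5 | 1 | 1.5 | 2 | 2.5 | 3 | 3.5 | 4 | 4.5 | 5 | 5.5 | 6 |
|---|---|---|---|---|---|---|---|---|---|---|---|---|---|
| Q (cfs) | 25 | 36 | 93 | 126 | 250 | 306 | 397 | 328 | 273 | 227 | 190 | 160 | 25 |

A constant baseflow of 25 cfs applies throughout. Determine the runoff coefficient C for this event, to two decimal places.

C ≈ 0.80

ΣQ_DR = 2111 cfs; V = ΣQ_DR·Δt = 3.800 × 10^6 ft³.
Runoff depth d = V / A = 2.187 in.
C = d / P = 2.187 / 2.72 = 0.80.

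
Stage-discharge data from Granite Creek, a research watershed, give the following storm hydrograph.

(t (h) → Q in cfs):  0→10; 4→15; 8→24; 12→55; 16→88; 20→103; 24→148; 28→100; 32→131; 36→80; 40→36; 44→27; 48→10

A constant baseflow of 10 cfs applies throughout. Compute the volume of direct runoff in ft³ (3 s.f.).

V ≈ 1.00 × 10^7 ft³

Direct-runoff ordinates (Q − Q_b): 0.0, 5.0, 14.0, 45.0, 78.0, 93.0, 138.0, 90.0, 121.0, 70.0, 26.0, 17.0, 0.0 cfs.
ΣQ_DR = 697.0 cfs.
With Δt = 4 h = 14400 s, V = ΣQ_DR · Δt = 697.0 × 14400 = 1.00 × 10^7 ft³.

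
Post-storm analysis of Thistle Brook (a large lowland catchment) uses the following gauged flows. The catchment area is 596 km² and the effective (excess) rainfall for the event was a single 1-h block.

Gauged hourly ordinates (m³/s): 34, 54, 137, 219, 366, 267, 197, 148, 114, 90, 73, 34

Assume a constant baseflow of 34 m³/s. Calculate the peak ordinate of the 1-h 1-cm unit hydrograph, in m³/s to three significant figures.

Direct runoff: 0.0, 20.0, 103.0, 185.0, 332.0, 233.0, 163.0, 114.0, 80.0, 56.0, 39.0, 0.0 m³/s; ΣQ_DR = 1325 m³/s, peak = 332.0 m³/s.
Runoff depth d = ΣQ_DR·Δt / A = 1325 × 3600 / (596 km²) = 8.003 mm.
The 1-cm UH is the DRH scaled by (10 mm)/d, so U_p = 332.0 × 10/8.003 = 415 m³/s.

U_p ≈ 415 m³/s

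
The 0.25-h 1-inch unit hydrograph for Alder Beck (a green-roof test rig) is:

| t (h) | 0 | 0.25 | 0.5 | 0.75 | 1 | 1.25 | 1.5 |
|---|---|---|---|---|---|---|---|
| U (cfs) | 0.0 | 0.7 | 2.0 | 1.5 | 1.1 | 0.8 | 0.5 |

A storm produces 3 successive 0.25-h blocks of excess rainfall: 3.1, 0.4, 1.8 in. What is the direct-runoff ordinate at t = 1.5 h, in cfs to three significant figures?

By discrete convolution, Q_j = Σ (P_i / 1 in) · U_{j−i}.
At t = 1.5 h (j=6): Q = (3.1/1)·0.5 + (0.4/1)·0.8 + (1.8/1)·1.1 = 3.85 cfs.

Q ≈ 3.85 cfs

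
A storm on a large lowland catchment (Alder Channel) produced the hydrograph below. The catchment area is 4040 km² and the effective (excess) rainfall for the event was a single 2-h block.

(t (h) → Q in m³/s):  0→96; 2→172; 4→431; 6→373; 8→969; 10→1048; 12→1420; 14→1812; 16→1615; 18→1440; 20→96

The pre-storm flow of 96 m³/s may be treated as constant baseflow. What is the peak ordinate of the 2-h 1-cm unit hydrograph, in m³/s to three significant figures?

Direct runoff: 0.0, 76.0, 335.0, 277.0, 873.0, 952.0, 1324.0, 1716.0, 1519.0, 1344.0, 0.0 m³/s; ΣQ_DR = 8416 m³/s, peak = 1716.0 m³/s.
Runoff depth d = ΣQ_DR·Δt / A = 8416 × 7200 / (4040 km²) = 15.00 mm.
The 1-cm UH is the DRH scaled by (10 mm)/d, so U_p = 1716.0 × 10/15.00 = 1140 m³/s.

U_p ≈ 1140 m³/s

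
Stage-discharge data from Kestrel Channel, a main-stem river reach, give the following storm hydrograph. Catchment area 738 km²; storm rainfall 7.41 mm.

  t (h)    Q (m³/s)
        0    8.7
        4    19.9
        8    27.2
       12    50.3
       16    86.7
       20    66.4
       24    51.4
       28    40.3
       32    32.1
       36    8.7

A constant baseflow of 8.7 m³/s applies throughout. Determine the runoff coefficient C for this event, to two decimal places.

C ≈ 0.80

ΣQ_DR = 304.7 m³/s; V = ΣQ_DR·Δt = 4.388 × 10^6 m³.
Runoff depth d = V / A = 5.945 mm.
C = d / P = 5.945 / 7.41 = 0.80.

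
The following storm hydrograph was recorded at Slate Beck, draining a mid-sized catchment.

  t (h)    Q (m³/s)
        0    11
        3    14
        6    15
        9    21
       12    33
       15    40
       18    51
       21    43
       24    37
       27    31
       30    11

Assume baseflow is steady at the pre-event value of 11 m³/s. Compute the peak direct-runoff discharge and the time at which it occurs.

Q_p = 40.0 m³/s at t = 18 h

Subtracting baseflow gives direct-runoff ordinates: 0.0, 3.0, 4.0, 10.0, 22.0, 29.0, 40.0, 32.0, 26.0, 20.0, 0.0 m³/s.
The maximum is 40.0 m³/s, occurring at the reading for t = 18 h.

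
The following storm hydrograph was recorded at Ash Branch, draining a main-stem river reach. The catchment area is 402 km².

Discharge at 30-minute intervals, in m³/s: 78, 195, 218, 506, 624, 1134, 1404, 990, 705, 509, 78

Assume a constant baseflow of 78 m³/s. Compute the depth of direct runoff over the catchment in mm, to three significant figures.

Direct runoff: 0.0, 117.0, 140.0, 428.0, 546.0, 1056.0, 1326.0, 912.0, 627.0, 431.0, 0.0 m³/s; ΣQ_DR = 5583 m³/s.
V = ΣQ_DR · Δt = 5583 × 1800 s = 1.005 × 10^7 m³.
Over A = 402 km², depth = V / A = 25.0 mm.

d ≈ 25.0 mm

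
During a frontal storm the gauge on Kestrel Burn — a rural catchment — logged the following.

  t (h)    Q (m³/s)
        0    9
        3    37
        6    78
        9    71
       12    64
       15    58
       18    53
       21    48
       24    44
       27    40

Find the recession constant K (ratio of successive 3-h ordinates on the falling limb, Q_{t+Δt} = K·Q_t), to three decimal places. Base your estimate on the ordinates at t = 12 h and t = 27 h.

K ≈ 0.910

Using the recession-limb readings at t = 12 h and t = 27 h: Q falls from 64 to 40 m³/s over 5 intervals.
K = (Q₂/Q₁)^(1/5) = (40/64)^(1/5) = 0.910.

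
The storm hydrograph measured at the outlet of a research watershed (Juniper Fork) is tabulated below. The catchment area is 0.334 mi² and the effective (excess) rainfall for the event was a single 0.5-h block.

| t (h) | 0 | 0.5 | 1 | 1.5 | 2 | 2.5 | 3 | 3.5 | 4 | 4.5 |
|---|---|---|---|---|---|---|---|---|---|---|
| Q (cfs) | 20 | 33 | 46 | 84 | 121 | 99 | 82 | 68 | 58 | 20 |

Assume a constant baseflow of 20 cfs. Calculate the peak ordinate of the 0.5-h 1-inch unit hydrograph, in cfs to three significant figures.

U_p ≈ 101 cfs

Direct runoff: 0.0, 13.0, 26.0, 64.0, 101.0, 79.0, 62.0, 48.0, 38.0, 0.0 cfs; ΣQ_DR = 431.0 cfs, peak = 101.0 cfs.
Runoff depth d = ΣQ_DR·Δt / A = 431.0 × 1800 / (0.334 mi²) = 0.9998 in.
The 1-inch UH is the DRH scaled by (1 in)/d, so U_p = 101.0 × 1/0.9998 = 101 cfs.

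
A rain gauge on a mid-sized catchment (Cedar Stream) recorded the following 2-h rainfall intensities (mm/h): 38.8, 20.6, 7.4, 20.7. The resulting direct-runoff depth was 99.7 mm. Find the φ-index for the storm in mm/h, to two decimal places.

φ ≈ 10.08 mm/h

Only the 3 blocks with intensity above φ contribute runoff: 38.8, 20.6, 20.7 mm/h.
Σ(I−φ)·Δt = d  ⇒  (38.8+20.6+20.7 − 3φ)·2 = 99.7
φ = (80.10 − 99.7/2) / 3 = 10.08 mm/h.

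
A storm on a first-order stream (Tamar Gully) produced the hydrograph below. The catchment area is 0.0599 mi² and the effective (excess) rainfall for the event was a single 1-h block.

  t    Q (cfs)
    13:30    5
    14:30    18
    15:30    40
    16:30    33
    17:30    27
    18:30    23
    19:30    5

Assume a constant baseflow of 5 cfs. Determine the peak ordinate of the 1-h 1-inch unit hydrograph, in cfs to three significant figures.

Direct runoff: 0.0, 13.0, 35.0, 28.0, 22.0, 18.0, 0.0 cfs; ΣQ_DR = 116.0 cfs, peak = 35.0 cfs.
Runoff depth d = ΣQ_DR·Δt / A = 116.0 × 3600 / (0.0599 mi²) = 3.001 in.
The 1-inch UH is the DRH scaled by (1 in)/d, so U_p = 35.0 × 1/3.001 = 11.7 cfs.

U_p ≈ 11.7 cfs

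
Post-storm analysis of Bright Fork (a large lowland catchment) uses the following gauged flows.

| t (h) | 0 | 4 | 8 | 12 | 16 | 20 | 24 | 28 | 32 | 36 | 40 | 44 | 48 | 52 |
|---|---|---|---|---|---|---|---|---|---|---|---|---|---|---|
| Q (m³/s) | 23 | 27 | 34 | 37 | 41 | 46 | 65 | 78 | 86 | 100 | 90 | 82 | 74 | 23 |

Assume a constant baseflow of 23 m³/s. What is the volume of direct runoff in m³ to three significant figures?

Direct-runoff ordinates (Q − Q_b): 0.0, 4.0, 11.0, 14.0, 18.0, 23.0, 42.0, 55.0, 63.0, 77.0, 67.0, 59.0, 51.0, 0.0 m³/s.
ΣQ_DR = 484.0 m³/s.
With Δt = 4 h = 14400 s, V = ΣQ_DR · Δt = 484.0 × 14400 = 6.97 × 10^6 m³.

V ≈ 6.97 × 10^6 m³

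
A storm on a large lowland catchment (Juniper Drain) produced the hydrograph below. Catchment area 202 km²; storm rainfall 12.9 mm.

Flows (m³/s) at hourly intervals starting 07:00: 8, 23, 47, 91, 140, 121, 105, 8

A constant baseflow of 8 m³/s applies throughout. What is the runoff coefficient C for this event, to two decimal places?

ΣQ_DR = 479.0 m³/s; V = ΣQ_DR·Δt = 1.724 × 10^6 m³.
Runoff depth d = V / A = 8.537 mm.
C = d / P = 8.537 / 12.9 = 0.66.

C ≈ 0.66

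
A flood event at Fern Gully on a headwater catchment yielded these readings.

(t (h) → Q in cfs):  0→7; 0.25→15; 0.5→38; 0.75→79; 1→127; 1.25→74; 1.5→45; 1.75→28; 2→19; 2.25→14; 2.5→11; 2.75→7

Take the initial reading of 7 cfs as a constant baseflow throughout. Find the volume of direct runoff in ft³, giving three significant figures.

Direct-runoff ordinates (Q − Q_b): 0.0, 8.0, 31.0, 72.0, 120.0, 67.0, 38.0, 21.0, 12.0, 7.0, 4.0, 0.0 cfs.
ΣQ_DR = 380.0 cfs.
With Δt = 0.25 h = 900 s, V = ΣQ_DR · Δt = 380.0 × 900 = 3.42 × 10^5 ft³.

V ≈ 3.42 × 10^5 ft³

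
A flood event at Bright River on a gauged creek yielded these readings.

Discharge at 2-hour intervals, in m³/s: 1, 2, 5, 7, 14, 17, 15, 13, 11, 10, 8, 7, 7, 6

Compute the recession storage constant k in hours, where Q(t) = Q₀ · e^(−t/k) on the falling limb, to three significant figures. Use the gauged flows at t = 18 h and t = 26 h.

k ≈ 15.7 h

On the falling limb, Q drops from 10 to 6 m³/s between t = 18 h and t = 26 h (Δt = 8 h).
k = −Δt / ln(Q₂/Q₁) = −8 / ln(6/10) = 15.7 h.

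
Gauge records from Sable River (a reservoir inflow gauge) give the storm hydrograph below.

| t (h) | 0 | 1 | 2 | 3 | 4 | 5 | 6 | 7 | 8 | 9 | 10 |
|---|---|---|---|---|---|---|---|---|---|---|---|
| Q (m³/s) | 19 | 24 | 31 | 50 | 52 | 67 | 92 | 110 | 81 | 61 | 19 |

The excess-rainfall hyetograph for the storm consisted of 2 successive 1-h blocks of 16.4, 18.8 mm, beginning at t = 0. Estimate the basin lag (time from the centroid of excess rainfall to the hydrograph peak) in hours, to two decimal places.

t_L ≈ 5.97 h

Centroid of excess rainfall: t_c = Σ P_i·t̄_i / ΣP_i = 1.0341 h (block centres at 0.5, 1.5 h).
Hydrograph peak occurs at t = 7 h, so basin lag t_L = 7 − 1.0341 = 5.97 h.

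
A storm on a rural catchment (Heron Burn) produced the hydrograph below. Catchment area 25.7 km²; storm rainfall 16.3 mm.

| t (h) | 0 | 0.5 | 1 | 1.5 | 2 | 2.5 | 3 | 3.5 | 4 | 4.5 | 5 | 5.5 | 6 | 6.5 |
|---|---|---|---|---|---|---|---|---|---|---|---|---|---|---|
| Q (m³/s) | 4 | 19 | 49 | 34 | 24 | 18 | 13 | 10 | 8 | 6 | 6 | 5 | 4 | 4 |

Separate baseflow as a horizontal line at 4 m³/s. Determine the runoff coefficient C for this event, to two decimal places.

C ≈ 0.64

ΣQ_DR = 148.0 m³/s; V = ΣQ_DR·Δt = 2.664 × 10^5 m³.
Runoff depth d = V / A = 10.37 mm.
C = d / P = 10.37 / 16.3 = 0.64.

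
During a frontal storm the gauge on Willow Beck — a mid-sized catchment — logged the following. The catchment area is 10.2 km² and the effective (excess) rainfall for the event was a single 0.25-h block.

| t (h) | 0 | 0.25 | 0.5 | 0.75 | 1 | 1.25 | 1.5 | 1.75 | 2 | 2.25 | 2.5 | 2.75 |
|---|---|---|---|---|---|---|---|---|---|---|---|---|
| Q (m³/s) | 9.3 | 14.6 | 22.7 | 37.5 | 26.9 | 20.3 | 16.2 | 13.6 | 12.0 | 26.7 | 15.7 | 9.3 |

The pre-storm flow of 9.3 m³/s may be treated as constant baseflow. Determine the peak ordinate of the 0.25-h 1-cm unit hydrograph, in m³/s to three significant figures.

U_p ≈ 28.2 m³/s

Direct runoff: 0.0, 5.3, 13.4, 28.2, 17.6, 11.0, 6.9, 4.3, 2.7, 17.4, 6.4, 0.0 m³/s; ΣQ_DR = 113.2 m³/s, peak = 28.2 m³/s.
Runoff depth d = ΣQ_DR·Δt / A = 113.2 × 900 / (10.2 km²) = 9.988 mm.
The 1-cm UH is the DRH scaled by (10 mm)/d, so U_p = 28.2 × 10/9.988 = 28.2 m³/s.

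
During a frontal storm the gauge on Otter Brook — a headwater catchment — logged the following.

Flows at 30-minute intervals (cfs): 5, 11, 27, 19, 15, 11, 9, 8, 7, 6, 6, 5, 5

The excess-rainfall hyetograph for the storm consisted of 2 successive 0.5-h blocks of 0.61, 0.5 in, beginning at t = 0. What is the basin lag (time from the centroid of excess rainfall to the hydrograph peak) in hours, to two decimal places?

t_L ≈ 0.52 h

Centroid of excess rainfall: t_c = Σ P_i·t̄_i / ΣP_i = 0.4752 h (block centres at 0.25, 0.75 h).
Hydrograph peak occurs at t = 1 h, so basin lag t_L = 1 − 0.4752 = 0.52 h.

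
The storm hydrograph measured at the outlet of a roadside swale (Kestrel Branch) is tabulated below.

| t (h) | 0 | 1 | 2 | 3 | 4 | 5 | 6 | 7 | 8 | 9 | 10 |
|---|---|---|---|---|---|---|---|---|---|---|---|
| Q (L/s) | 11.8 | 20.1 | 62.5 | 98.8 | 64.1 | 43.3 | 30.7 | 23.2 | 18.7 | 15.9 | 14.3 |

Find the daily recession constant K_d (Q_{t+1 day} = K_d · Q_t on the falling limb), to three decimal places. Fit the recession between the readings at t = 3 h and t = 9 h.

Between t = 3 h and t = 9 h the flow falls from 98.8 to 15.9 L/s over 6×1 h = 6 h.
Per-interval ratio K = (15.9/98.8)^(1/6) = 0.7375; K_d = K^(24/1) = 0.001.

K_d ≈ 0.001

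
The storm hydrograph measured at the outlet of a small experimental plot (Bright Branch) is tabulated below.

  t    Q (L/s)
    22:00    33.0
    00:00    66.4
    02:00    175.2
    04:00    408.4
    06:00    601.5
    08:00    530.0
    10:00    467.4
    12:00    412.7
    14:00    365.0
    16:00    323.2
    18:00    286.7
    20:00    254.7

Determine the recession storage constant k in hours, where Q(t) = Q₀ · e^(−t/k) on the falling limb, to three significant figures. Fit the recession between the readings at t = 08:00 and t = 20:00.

k ≈ 16.4 h

On the falling limb, Q drops from 530.0 to 254.7 L/s between t = 08:00 and t = 20:00 (Δt = 12 h).
k = −Δt / ln(Q₂/Q₁) = −12 / ln(254.7/530.0) = 16.4 h.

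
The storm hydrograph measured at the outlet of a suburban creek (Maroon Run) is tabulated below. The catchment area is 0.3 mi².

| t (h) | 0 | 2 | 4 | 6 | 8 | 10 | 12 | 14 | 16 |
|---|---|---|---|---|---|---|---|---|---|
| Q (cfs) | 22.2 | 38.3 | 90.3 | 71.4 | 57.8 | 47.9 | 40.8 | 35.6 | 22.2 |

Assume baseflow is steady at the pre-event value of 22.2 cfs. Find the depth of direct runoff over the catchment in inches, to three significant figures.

Direct runoff: 0.0, 16.1, 68.1, 49.2, 35.6, 25.7, 18.6, 13.4, 0.0 cfs; ΣQ_DR = 226.7 cfs.
V = ΣQ_DR · Δt = 226.7 × 7200 s = 1.632 × 10^6 ft³.
Over A = 0.3 mi², depth = V / A = 2.34 in.

d ≈ 2.34 in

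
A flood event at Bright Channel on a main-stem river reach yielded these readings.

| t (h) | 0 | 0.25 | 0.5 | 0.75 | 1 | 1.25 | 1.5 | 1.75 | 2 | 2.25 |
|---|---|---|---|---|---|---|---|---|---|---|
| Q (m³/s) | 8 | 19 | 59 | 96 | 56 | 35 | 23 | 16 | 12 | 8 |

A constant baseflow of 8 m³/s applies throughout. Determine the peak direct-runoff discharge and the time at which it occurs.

Q_p = 88.0 m³/s at t = 0.75 h

Subtracting baseflow gives direct-runoff ordinates: 0.0, 11.0, 51.0, 88.0, 48.0, 27.0, 15.0, 8.0, 4.0, 0.0 m³/s.
The maximum is 88.0 m³/s, occurring at the reading for t = 0.75 h.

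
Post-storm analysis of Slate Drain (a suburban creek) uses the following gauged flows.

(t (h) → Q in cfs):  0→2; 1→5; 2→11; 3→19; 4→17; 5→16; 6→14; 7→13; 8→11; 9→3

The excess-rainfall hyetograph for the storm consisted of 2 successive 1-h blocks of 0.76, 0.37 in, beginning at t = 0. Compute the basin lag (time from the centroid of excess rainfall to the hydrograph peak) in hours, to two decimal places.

Centroid of excess rainfall: t_c = Σ P_i·t̄_i / ΣP_i = 0.8274 h (block centres at 0.5, 1.5 h).
Hydrograph peak occurs at t = 3 h, so basin lag t_L = 3 − 0.8274 = 2.17 h.

t_L ≈ 2.17 h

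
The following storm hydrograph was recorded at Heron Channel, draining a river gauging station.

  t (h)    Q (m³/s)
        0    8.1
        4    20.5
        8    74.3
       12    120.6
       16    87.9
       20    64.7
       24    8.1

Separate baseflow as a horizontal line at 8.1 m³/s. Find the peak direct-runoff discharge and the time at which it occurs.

Subtracting baseflow gives direct-runoff ordinates: 0.0, 12.4, 66.2, 112.5, 79.8, 56.6, 0.0 m³/s.
The maximum is 112.5 m³/s, occurring at the reading for t = 12 h.

Q_p = 112.5 m³/s at t = 12 h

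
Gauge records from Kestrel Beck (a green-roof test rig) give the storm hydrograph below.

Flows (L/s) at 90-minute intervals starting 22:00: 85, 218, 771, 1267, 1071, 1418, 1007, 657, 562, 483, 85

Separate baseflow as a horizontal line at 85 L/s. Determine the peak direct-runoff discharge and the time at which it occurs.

Q_p = 1333.0 L/s at t = 05:30

Subtracting baseflow gives direct-runoff ordinates: 0.0, 133.0, 686.0, 1182.0, 986.0, 1333.0, 922.0, 572.0, 477.0, 398.0, 0.0 L/s.
The maximum is 1333.0 L/s, occurring at the reading for t = 05:30.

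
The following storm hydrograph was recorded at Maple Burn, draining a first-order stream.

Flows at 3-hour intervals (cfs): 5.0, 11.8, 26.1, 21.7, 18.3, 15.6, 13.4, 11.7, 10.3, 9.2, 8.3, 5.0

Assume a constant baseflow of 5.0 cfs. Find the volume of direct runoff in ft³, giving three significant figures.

V ≈ 1.04 × 10^6 ft³

Direct-runoff ordinates (Q − Q_b): 0.0, 6.8, 21.1, 16.7, 13.3, 10.6, 8.4, 6.7, 5.3, 4.2, 3.3, 0.0 cfs.
ΣQ_DR = 96.40 cfs.
With Δt = 3 h = 10800 s, V = ΣQ_DR · Δt = 96.40 × 10800 = 1.04 × 10^6 ft³.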